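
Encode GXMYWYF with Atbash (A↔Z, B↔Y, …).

G(6) → T(19)
X(23) → C(2)
M(12) → N(13)
Y(24) → B(1)
W(22) → D(3)
Y(24) → B(1)
F(5) → U(20)

TCNBDBU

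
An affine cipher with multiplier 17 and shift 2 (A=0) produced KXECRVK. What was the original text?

CPUAHVC

The inverse of 17 mod 26 is 23, since 17·23=391≡1. Apply D(y)=23·(y−2) mod 26:
K(10): 23·(10−2)=184≡2 → C
X(23): 23·(23−2)=483≡15 → P
E(4): 23·(4−2)=46≡20 → U
C(2): 23·(2−2)=0 → A
R(17): 23·(17−2)=345≡7 → H
V(21): 23·(21−2)=437≡21 → V
K(10): 23·(10−2)=184≡2 → C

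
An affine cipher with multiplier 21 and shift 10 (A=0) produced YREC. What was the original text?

SJWM

The inverse of 21 mod 26 is 5, since 21·5=105≡1. Apply D(y)=5·(y−10) mod 26:
Y(24): 5·(24−10)=70≡18 → S
R(17): 5·(17−10)=35≡9 → J
E(4): 5·(4−10)=-30≡22 → W
C(2): 5·(2−10)=-40≡12 → M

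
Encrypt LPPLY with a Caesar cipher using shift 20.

L(11): 11+20=31≡5 → F
P(15): 15+20=35≡9 → J
P(15): 15+20=35≡9 → J
L(11): 11+20=31≡5 → F
Y(24): 24+20=44≡18 → S

FJJFS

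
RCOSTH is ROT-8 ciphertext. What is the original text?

R(17): 17−8=9 → J
C(2): 2−8=-6≡20 → U
O(14): 14−8=6 → G
S(18): 18−8=10 → K
T(19): 19−8=11 → L
H(7): 7−8=-1≡25 → Z

JUGKLZ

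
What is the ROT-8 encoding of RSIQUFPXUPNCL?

ZAQYCNXFCXVKT

R(17): 17+8=25 → Z
S(18): 18+8=26≡0 → A
I(8): 8+8=16 → Q
Q(16): 16+8=24 → Y
U(20): 20+8=28≡2 → C
F(5): 5+8=13 → N
P(15): 15+8=23 → X
X(23): 23+8=31≡5 → F
U(20): 20+8=28≡2 → C
P(15): 15+8=23 → X
N(13): 13+8=21 → V
C(2): 2+8=10 → K
L(11): 11+8=19 → T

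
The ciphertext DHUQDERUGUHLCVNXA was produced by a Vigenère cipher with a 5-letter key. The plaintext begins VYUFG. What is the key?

Subtract each crib letter from the matching ciphertext letter (mod 26):
D(3)−V(21)=-18≡8 → I
H(7)−Y(24)=-17≡9 → J
U(20)−U(20)=0 → A
Q(16)−F(5)=11 → L
D(3)−G(6)=-3≡23 → X

IJALX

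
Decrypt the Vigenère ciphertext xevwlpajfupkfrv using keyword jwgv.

oipbctuowyjpwvp

Repeat the key across the ciphertext: jwgvjwgvjwgvjwg
x(23)−j(9): 14 → o
e(4)−w(22): -18≡8 → i
v(21)−g(6): 15 → p
w(22)−v(21): 1 → b
l(11)−j(9): 2 → c
p(15)−w(22): -7≡19 → t
a(0)−g(6): -6≡20 → u
j(9)−v(21): -12≡14 → o
f(5)−j(9): -4≡22 → w
u(20)−w(22): -2≡24 → y
p(15)−g(6): 9 → j
k(10)−v(21): -11≡15 → p
f(5)−j(9): -4≡22 → w
r(17)−w(22): -5≡21 → v
v(21)−g(6): 15 → p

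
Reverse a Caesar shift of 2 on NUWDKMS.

N(13): 13−2=11 → L
U(20): 20−2=18 → S
W(22): 22−2=20 → U
D(3): 3−2=1 → B
K(10): 10−2=8 → I
M(12): 12−2=10 → K
S(18): 18−2=16 → Q

LSUBIKQ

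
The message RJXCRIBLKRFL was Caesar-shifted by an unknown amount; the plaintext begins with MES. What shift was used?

5

From the crib: R(17)−M(12)=5, so the shift is 5.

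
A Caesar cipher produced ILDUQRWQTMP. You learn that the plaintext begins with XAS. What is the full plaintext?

From the crib: I(8)−X(23)=-15≡11, so the shift is 11.
Subtract 11 from each ciphertext letter:
I(8): 8−11=-3≡23 → X
L(11): 11−11=0 → A
D(3): 3−11=-8≡18 → S
U(20): 20−11=9 → J
Q(16): 16−11=5 → F
R(17): 17−11=6 → G
W(22): 22−11=11 → L
Q(16): 16−11=5 → F
T(19): 19−11=8 → I
M(12): 12−11=1 → B
P(15): 15−11=4 → E

XASJFGLFIBE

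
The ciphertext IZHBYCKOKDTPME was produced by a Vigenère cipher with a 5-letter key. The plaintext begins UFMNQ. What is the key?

Subtract each crib letter from the matching ciphertext letter (mod 26):
I(8)−U(20)=-12≡14 → O
Z(25)−F(5)=20 → U
H(7)−M(12)=-5≡21 → V
B(1)−N(13)=-12≡14 → O
Y(24)−Q(16)=8 → I

OUVOI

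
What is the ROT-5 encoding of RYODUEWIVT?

WDTIZJBNAY

R(17): 17+5=22 → W
Y(24): 24+5=29≡3 → D
O(14): 14+5=19 → T
D(3): 3+5=8 → I
U(20): 20+5=25 → Z
E(4): 4+5=9 → J
W(22): 22+5=27≡1 → B
I(8): 8+5=13 → N
V(21): 21+5=26≡0 → A
T(19): 19+5=24 → Y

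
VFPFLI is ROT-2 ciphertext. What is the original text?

V(21): 21−2=19 → T
F(5): 5−2=3 → D
P(15): 15−2=13 → N
F(5): 5−2=3 → D
L(11): 11−2=9 → J
I(8): 8−2=6 → G

TDNDJG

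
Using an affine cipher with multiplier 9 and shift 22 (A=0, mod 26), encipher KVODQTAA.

K(10): 9·10+22=112≡8 → I
V(21): 9·21+22=211≡3 → D
O(14): 9·14+22=148≡18 → S
D(3): 9·3+22=49≡23 → X
Q(16): 9·16+22=166≡10 → K
T(19): 9·19+22=193≡11 → L
A(0): 9·0+22=22 → W
A(0): 9·0+22=22 → W

IDSXKLWW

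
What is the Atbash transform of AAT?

ZZG

A(0) → Z(25)
A(0) → Z(25)
T(19) → G(6)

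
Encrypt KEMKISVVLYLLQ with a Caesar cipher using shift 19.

DXFDBLOOEREEJ

K(10): 10+19=29≡3 → D
E(4): 4+19=23 → X
M(12): 12+19=31≡5 → F
K(10): 10+19=29≡3 → D
I(8): 8+19=27≡1 → B
S(18): 18+19=37≡11 → L
V(21): 21+19=40≡14 → O
V(21): 21+19=40≡14 → O
L(11): 11+19=30≡4 → E
Y(24): 24+19=43≡17 → R
L(11): 11+19=30≡4 → E
L(11): 11+19=30≡4 → E
Q(16): 16+19=35≡9 → J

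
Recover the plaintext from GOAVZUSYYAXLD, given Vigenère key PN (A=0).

RBLIKHDLJNIYO

Repeat the key across the ciphertext: PNPNPNPNPNPNP
G(6)−P(15): -9≡17 → R
O(14)−N(13): 1 → B
A(0)−P(15): -15≡11 → L
V(21)−N(13): 8 → I
Z(25)−P(15): 10 → K
U(20)−N(13): 7 → H
S(18)−P(15): 3 → D
Y(24)−N(13): 11 → L
Y(24)−P(15): 9 → J
A(0)−N(13): -13≡13 → N
X(23)−P(15): 8 → I
L(11)−N(13): -2≡24 → Y
D(3)−P(15): -12≡14 → O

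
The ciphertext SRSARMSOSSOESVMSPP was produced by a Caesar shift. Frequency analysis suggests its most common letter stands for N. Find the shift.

5

The most frequent ciphertext letter is S (appears 7 times).
S is position 18; N is position 13.
Shift = 5.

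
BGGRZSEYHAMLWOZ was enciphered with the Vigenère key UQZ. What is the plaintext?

Repeat the key across the ciphertext: UQZUQZUQZUQZUQZ
B(1)−U(20): -19≡7 → H
G(6)−Q(16): -10≡16 → Q
G(6)−Z(25): -19≡7 → H
R(17)−U(20): -3≡23 → X
Z(25)−Q(16): 9 → J
S(18)−Z(25): -7≡19 → T
E(4)−U(20): -16≡10 → K
Y(24)−Q(16): 8 → I
H(7)−Z(25): -18≡8 → I
A(0)−U(20): -20≡6 → G
M(12)−Q(16): -4≡22 → W
L(11)−Z(25): -14≡12 → M
W(22)−U(20): 2 → C
O(14)−Q(16): -2≡24 → Y
Z(25)−Z(25): 0 → A

HQHXJTKIIGWMCYA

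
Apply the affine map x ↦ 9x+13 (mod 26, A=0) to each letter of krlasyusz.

zkintvlte

k(10): 9·10+13=103≡25 → z
r(17): 9·17+13=166≡10 → k
l(11): 9·11+13=112≡8 → i
a(0): 9·0+13=13 → n
s(18): 9·18+13=175≡19 → t
y(24): 9·24+13=229≡21 → v
u(20): 9·20+13=193≡11 → l
s(18): 9·18+13=175≡19 → t
z(25): 9·25+13=238≡4 → e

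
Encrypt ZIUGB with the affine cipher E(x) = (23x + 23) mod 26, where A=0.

Z(25): 23·25+23=598≡0 → A
I(8): 23·8+23=207≡25 → Z
U(20): 23·20+23=483≡15 → P
G(6): 23·6+23=161≡5 → F
B(1): 23·1+23=46≡20 → U

AZPFU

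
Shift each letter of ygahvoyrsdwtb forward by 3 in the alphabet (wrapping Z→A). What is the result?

bjdkyrbuvgzwe

y(24): 24+3=27≡1 → b
g(6): 6+3=9 → j
a(0): 0+3=3 → d
h(7): 7+3=10 → k
v(21): 21+3=24 → y
o(14): 14+3=17 → r
y(24): 24+3=27≡1 → b
r(17): 17+3=20 → u
s(18): 18+3=21 → v
d(3): 3+3=6 → g
w(22): 22+3=25 → z
t(19): 19+3=22 → w
b(1): 1+3=4 → e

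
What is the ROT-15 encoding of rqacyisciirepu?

gfprnxhrxxgtej

r(17): 17+15=32≡6 → g
q(16): 16+15=31≡5 → f
a(0): 0+15=15 → p
c(2): 2+15=17 → r
y(24): 24+15=39≡13 → n
i(8): 8+15=23 → x
s(18): 18+15=33≡7 → h
c(2): 2+15=17 → r
i(8): 8+15=23 → x
i(8): 8+15=23 → x
r(17): 17+15=32≡6 → g
e(4): 4+15=19 → t
p(15): 15+15=30≡4 → e
u(20): 20+15=35≡9 → j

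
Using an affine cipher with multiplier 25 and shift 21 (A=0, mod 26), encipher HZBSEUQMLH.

OWUDRBFJKO

H(7): 25·7+21=196≡14 → O
Z(25): 25·25+21=646≡22 → W
B(1): 25·1+21=46≡20 → U
S(18): 25·18+21=471≡3 → D
E(4): 25·4+21=121≡17 → R
U(20): 25·20+21=521≡1 → B
Q(16): 25·16+21=421≡5 → F
M(12): 25·12+21=321≡9 → J
L(11): 25·11+21=296≡10 → K
H(7): 25·7+21=196≡14 → O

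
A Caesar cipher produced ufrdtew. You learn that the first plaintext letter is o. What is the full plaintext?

ozlxnyq

From the crib: u(20)−o(14)=6, so the shift is 6.
Subtract 6 from each ciphertext letter:
u(20): 20−6=14 → o
f(5): 5−6=-1≡25 → z
r(17): 17−6=11 → l
d(3): 3−6=-3≡23 → x
t(19): 19−6=13 → n
e(4): 4−6=-2≡24 → y
w(22): 22−6=16 → q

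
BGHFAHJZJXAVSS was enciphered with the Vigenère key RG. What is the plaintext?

KAQZJBSTSRJPBM

Repeat the key across the ciphertext: RGRGRGRGRGRGRG
B(1)−R(17): -16≡10 → K
G(6)−G(6): 0 → A
H(7)−R(17): -10≡16 → Q
F(5)−G(6): -1≡25 → Z
A(0)−R(17): -17≡9 → J
H(7)−G(6): 1 → B
J(9)−R(17): -8≡18 → S
Z(25)−G(6): 19 → T
J(9)−R(17): -8≡18 → S
X(23)−G(6): 17 → R
A(0)−R(17): -17≡9 → J
V(21)−G(6): 15 → P
S(18)−R(17): 1 → B
S(18)−G(6): 12 → M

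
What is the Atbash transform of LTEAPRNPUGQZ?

L(11) → O(14)
T(19) → G(6)
E(4) → V(21)
A(0) → Z(25)
P(15) → K(10)
R(17) → I(8)
N(13) → M(12)
P(15) → K(10)
U(20) → F(5)
G(6) → T(19)
Q(16) → J(9)
Z(25) → A(0)

OGVZKIMKFTJA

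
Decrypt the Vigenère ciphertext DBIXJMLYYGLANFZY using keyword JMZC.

Repeat the key across the ciphertext: JMZCJMZCJMZCJMZC
D(3)−J(9): -6≡20 → U
B(1)−M(12): -11≡15 → P
I(8)−Z(25): -17≡9 → J
X(23)−C(2): 21 → V
J(9)−J(9): 0 → A
M(12)−M(12): 0 → A
L(11)−Z(25): -14≡12 → M
Y(24)−C(2): 22 → W
Y(24)−J(9): 15 → P
G(6)−M(12): -6≡20 → U
L(11)−Z(25): -14≡12 → M
A(0)−C(2): -2≡24 → Y
N(13)−J(9): 4 → E
F(5)−M(12): -7≡19 → T
Z(25)−Z(25): 0 → A
Y(24)−C(2): 22 → W

UPJVAAMWPUMYETAW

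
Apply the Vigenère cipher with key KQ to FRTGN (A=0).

PHDWX

Repeat the key across the message: KQKQK
F(5)+K(10): 15 → P
R(17)+Q(16): 33≡7 → H
T(19)+K(10): 29≡3 → D
G(6)+Q(16): 22 → W
N(13)+K(10): 23 → X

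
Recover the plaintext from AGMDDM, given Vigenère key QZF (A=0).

KHHNEH

Repeat the key across the ciphertext: QZFQZF
A(0)−Q(16): -16≡10 → K
G(6)−Z(25): -19≡7 → H
M(12)−F(5): 7 → H
D(3)−Q(16): -13≡13 → N
D(3)−Z(25): -22≡4 → E
M(12)−F(5): 7 → H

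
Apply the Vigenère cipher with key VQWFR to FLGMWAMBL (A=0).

Repeat the key across the message: VQWFRVQWF
F(5)+V(21): 26≡0 → A
L(11)+Q(16): 27≡1 → B
G(6)+W(22): 28≡2 → C
M(12)+F(5): 17 → R
W(22)+R(17): 39≡13 → N
A(0)+V(21): 21 → V
M(12)+Q(16): 28≡2 → C
B(1)+W(22): 23 → X
L(11)+F(5): 16 → Q

ABCRNVCXQ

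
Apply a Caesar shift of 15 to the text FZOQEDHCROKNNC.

F(5): 5+15=20 → U
Z(25): 25+15=40≡14 → O
O(14): 14+15=29≡3 → D
Q(16): 16+15=31≡5 → F
E(4): 4+15=19 → T
D(3): 3+15=18 → S
H(7): 7+15=22 → W
C(2): 2+15=17 → R
R(17): 17+15=32≡6 → G
O(14): 14+15=29≡3 → D
K(10): 10+15=25 → Z
N(13): 13+15=28≡2 → C
N(13): 13+15=28≡2 → C
C(2): 2+15=17 → R

UODFTSWRGDZCCR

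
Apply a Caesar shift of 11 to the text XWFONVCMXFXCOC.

IHQZYGNXIQINZN

X(23): 23+11=34≡8 → I
W(22): 22+11=33≡7 → H
F(5): 5+11=16 → Q
O(14): 14+11=25 → Z
N(13): 13+11=24 → Y
V(21): 21+11=32≡6 → G
C(2): 2+11=13 → N
M(12): 12+11=23 → X
X(23): 23+11=34≡8 → I
F(5): 5+11=16 → Q
X(23): 23+11=34≡8 → I
C(2): 2+11=13 → N
O(14): 14+11=25 → Z
C(2): 2+11=13 → N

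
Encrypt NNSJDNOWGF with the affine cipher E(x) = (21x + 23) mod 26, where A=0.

N(13): 21·13+23=296≡10 → K
N(13): 21·13+23=296≡10 → K
S(18): 21·18+23=401≡11 → L
J(9): 21·9+23=212≡4 → E
D(3): 21·3+23=86≡8 → I
N(13): 21·13+23=296≡10 → K
O(14): 21·14+23=317≡5 → F
W(22): 21·22+23=485≡17 → R
G(6): 21·6+23=149≡19 → T
F(5): 21·5+23=128≡24 → Y

KKLEIKFRTY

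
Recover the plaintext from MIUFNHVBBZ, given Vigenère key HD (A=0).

FFNCGEOYUW

Repeat the key across the ciphertext: HDHDHDHDHD
M(12)−H(7): 5 → F
I(8)−D(3): 5 → F
U(20)−H(7): 13 → N
F(5)−D(3): 2 → C
N(13)−H(7): 6 → G
H(7)−D(3): 4 → E
V(21)−H(7): 14 → O
B(1)−D(3): -2≡24 → Y
B(1)−H(7): -6≡20 → U
Z(25)−D(3): 22 → W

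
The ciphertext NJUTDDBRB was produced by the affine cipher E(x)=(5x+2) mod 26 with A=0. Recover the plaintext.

XROTVVFDF

The inverse of 5 mod 26 is 21, since 5·21=105≡1. Apply D(y)=21·(y−2) mod 26:
N(13): 21·(13−2)=231≡23 → X
J(9): 21·(9−2)=147≡17 → R
U(20): 21·(20−2)=378≡14 → O
T(19): 21·(19−2)=357≡19 → T
D(3): 21·(3−2)=21 → V
D(3): 21·(3−2)=21 → V
B(1): 21·(1−2)=-21≡5 → F
R(17): 21·(17−2)=315≡3 → D
B(1): 21·(1−2)=-21≡5 → F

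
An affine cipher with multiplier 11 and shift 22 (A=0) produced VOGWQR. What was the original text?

The inverse of 11 mod 26 is 19, since 11·19=209≡1. Apply D(y)=19·(y−22) mod 26:
V(21): 19·(21−22)=-19≡7 → H
O(14): 19·(14−22)=-152≡4 → E
G(6): 19·(6−22)=-304≡8 → I
W(22): 19·(22−22)=0 → A
Q(16): 19·(16−22)=-114≡16 → Q
R(17): 19·(17−22)=-95≡9 → J

HEIAQJ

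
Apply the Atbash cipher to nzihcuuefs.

marsxffvuh

n(13) → m(12)
z(25) → a(0)
i(8) → r(17)
h(7) → s(18)
c(2) → x(23)
u(20) → f(5)
u(20) → f(5)
e(4) → v(21)
f(5) → u(20)
s(18) → h(7)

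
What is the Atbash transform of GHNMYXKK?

TSMNBCPP

G(6) → T(19)
H(7) → S(18)
N(13) → M(12)
M(12) → N(13)
Y(24) → B(1)
X(23) → C(2)
K(10) → P(15)
K(10) → P(15)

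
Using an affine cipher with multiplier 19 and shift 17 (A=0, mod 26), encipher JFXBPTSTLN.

J(9): 19·9+17=188≡6 → G
F(5): 19·5+17=112≡8 → I
X(23): 19·23+17=454≡12 → M
B(1): 19·1+17=36≡10 → K
P(15): 19·15+17=302≡16 → Q
T(19): 19·19+17=378≡14 → O
S(18): 19·18+17=359≡21 → V
T(19): 19·19+17=378≡14 → O
L(11): 19·11+17=226≡18 → S
N(13): 19·13+17=264≡4 → E

GIMKQOVOSE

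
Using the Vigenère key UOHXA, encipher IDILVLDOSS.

CRPIVFRVPS

Repeat the key across the message: UOHXAUOHXA
I(8)+U(20): 28≡2 → C
D(3)+O(14): 17 → R
I(8)+H(7): 15 → P
L(11)+X(23): 34≡8 → I
V(21)+A(0): 21 → V
L(11)+U(20): 31≡5 → F
D(3)+O(14): 17 → R
O(14)+H(7): 21 → V
S(18)+X(23): 41≡15 → P
S(18)+A(0): 18 → S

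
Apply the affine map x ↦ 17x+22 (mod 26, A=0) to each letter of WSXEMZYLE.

W(22): 17·22+22=396≡6 → G
S(18): 17·18+22=328≡16 → Q
X(23): 17·23+22=413≡23 → X
E(4): 17·4+22=90≡12 → M
M(12): 17·12+22=226≡18 → S
Z(25): 17·25+22=447≡5 → F
Y(24): 17·24+22=430≡14 → O
L(11): 17·11+22=209≡1 → B
E(4): 17·4+22=90≡12 → M

GQXMSFOBM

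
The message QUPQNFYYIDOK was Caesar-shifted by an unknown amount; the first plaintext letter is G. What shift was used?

From the crib: Q(16)−G(6)=10, so the shift is 10.

10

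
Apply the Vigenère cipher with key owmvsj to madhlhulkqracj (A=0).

Repeat the key across the message: owmvsjowmvsjow
m(12)+o(14): 26≡0 → a
a(0)+w(22): 22 → w
d(3)+m(12): 15 → p
h(7)+v(21): 28≡2 → c
l(11)+s(18): 29≡3 → d
h(7)+j(9): 16 → q
u(20)+o(14): 34≡8 → i
l(11)+w(22): 33≡7 → h
k(10)+m(12): 22 → w
q(16)+v(21): 37≡11 → l
r(17)+s(18): 35≡9 → j
a(0)+j(9): 9 → j
c(2)+o(14): 16 → q
j(9)+w(22): 31≡5 → f

awpcdqihwljjqf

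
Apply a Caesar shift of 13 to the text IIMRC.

VVZEP

I(8): 8+13=21 → V
I(8): 8+13=21 → V
M(12): 12+13=25 → Z
R(17): 17+13=30≡4 → E
C(2): 2+13=15 → P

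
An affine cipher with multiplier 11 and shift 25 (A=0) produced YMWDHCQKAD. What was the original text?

The inverse of 11 mod 26 is 19, since 11·19=209≡1. Apply D(y)=19·(y−25) mod 26:
Y(24): 19·(24−25)=-19≡7 → H
M(12): 19·(12−25)=-247≡13 → N
W(22): 19·(22−25)=-57≡21 → V
D(3): 19·(3−25)=-418≡24 → Y
H(7): 19·(7−25)=-342≡22 → W
C(2): 19·(2−25)=-437≡5 → F
Q(16): 19·(16−25)=-171≡11 → L
K(10): 19·(10−25)=-285≡1 → B
A(0): 19·(0−25)=-475≡19 → T
D(3): 19·(3−25)=-418≡24 → Y

HNVYWFLBTY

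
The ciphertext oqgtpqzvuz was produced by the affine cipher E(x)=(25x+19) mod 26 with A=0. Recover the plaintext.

The inverse of 25 mod 26 is 25, since 25·25=625≡1. Apply D(y)=25·(y−19) mod 26:
o(14): 25·(14−19)=-125≡5 → f
q(16): 25·(16−19)=-75≡3 → d
g(6): 25·(6−19)=-325≡13 → n
t(19): 25·(19−19)=0 → a
p(15): 25·(15−19)=-100≡4 → e
q(16): 25·(16−19)=-75≡3 → d
z(25): 25·(25−19)=150≡20 → u
v(21): 25·(21−19)=50≡24 → y
u(20): 25·(20−19)=25 → z
z(25): 25·(25−19)=150≡20 → u

fdnaeduyzu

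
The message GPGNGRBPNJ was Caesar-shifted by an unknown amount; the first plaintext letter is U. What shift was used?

12

From the crib: G(6)−U(20)=-14≡12, so the shift is 12.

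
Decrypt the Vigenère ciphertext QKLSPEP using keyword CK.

OAJINUN

Repeat the key across the ciphertext: CKCKCKC
Q(16)−C(2): 14 → O
K(10)−K(10): 0 → A
L(11)−C(2): 9 → J
S(18)−K(10): 8 → I
P(15)−C(2): 13 → N
E(4)−K(10): -6≡20 → U
P(15)−C(2): 13 → N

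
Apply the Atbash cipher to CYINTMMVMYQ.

C(2) → X(23)
Y(24) → B(1)
I(8) → R(17)
N(13) → M(12)
T(19) → G(6)
M(12) → N(13)
M(12) → N(13)
V(21) → E(4)
M(12) → N(13)
Y(24) → B(1)
Q(16) → J(9)

XBRMGNNENBJ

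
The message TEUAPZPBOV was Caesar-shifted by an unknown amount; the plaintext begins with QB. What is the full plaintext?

QBRXMWMYLS

From the crib: T(19)−Q(16)=3, so the shift is 3.
Subtract 3 from each ciphertext letter:
T(19): 19−3=16 → Q
E(4): 4−3=1 → B
U(20): 20−3=17 → R
A(0): 0−3=-3≡23 → X
P(15): 15−3=12 → M
Z(25): 25−3=22 → W
P(15): 15−3=12 → M
B(1): 1−3=-2≡24 → Y
O(14): 14−3=11 → L
V(21): 21−3=18 → S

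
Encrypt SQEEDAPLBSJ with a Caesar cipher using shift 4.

WUIIHETPFWN

S(18): 18+4=22 → W
Q(16): 16+4=20 → U
E(4): 4+4=8 → I
E(4): 4+4=8 → I
D(3): 3+4=7 → H
A(0): 0+4=4 → E
P(15): 15+4=19 → T
L(11): 11+4=15 → P
B(1): 1+4=5 → F
S(18): 18+4=22 → W
J(9): 9+4=13 → N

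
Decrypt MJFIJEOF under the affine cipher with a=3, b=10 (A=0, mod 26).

The inverse of 3 mod 26 is 9, since 3·9=27≡1. Apply D(y)=9·(y−10) mod 26:
M(12): 9·(12−10)=18 → S
J(9): 9·(9−10)=-9≡17 → R
F(5): 9·(5−10)=-45≡7 → H
I(8): 9·(8−10)=-18≡8 → I
J(9): 9·(9−10)=-9≡17 → R
E(4): 9·(4−10)=-54≡24 → Y
O(14): 9·(14−10)=36≡10 → K
F(5): 9·(5−10)=-45≡7 → H

SRHIRYKH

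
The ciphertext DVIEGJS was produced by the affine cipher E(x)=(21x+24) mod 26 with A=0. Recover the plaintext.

The inverse of 21 mod 26 is 5, since 21·5=105≡1. Apply D(y)=5·(y−24) mod 26:
D(3): 5·(3−24)=-105≡25 → Z
V(21): 5·(21−24)=-15≡11 → L
I(8): 5·(8−24)=-80≡24 → Y
E(4): 5·(4−24)=-100≡4 → E
G(6): 5·(6−24)=-90≡14 → O
J(9): 5·(9−24)=-75≡3 → D
S(18): 5·(18−24)=-30≡22 → W

ZLYEODW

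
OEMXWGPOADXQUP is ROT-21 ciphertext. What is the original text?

O(14): 14−21=-7≡19 → T
E(4): 4−21=-17≡9 → J
M(12): 12−21=-9≡17 → R
X(23): 23−21=2 → C
W(22): 22−21=1 → B
G(6): 6−21=-15≡11 → L
P(15): 15−21=-6≡20 → U
O(14): 14−21=-7≡19 → T
A(0): 0−21=-21≡5 → F
D(3): 3−21=-18≡8 → I
X(23): 23−21=2 → C
Q(16): 16−21=-5≡21 → V
U(20): 20−21=-1≡25 → Z
P(15): 15−21=-6≡20 → U

TJRCBLUTFICVZU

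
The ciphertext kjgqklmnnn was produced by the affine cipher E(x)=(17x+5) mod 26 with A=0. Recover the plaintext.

loxtlifccc

The inverse of 17 mod 26 is 23, since 17·23=391≡1. Apply D(y)=23·(y−5) mod 26:
k(10): 23·(10−5)=115≡11 → l
j(9): 23·(9−5)=92≡14 → o
g(6): 23·(6−5)=23 → x
q(16): 23·(16−5)=253≡19 → t
k(10): 23·(10−5)=115≡11 → l
l(11): 23·(11−5)=138≡8 → i
m(12): 23·(12−5)=161≡5 → f
n(13): 23·(13−5)=184≡2 → c
n(13): 23·(13−5)=184≡2 → c
n(13): 23·(13−5)=184≡2 → c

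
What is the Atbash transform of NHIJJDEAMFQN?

N(13) → M(12)
H(7) → S(18)
I(8) → R(17)
J(9) → Q(16)
J(9) → Q(16)
D(3) → W(22)
E(4) → V(21)
A(0) → Z(25)
M(12) → N(13)
F(5) → U(20)
Q(16) → J(9)
N(13) → M(12)

MSRQQWVZNUJM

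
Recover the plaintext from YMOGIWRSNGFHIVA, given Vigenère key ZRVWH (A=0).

Repeat the key across the ciphertext: ZRVWHZRVWHZRVWH
Y(24)−Z(25): -1≡25 → Z
M(12)−R(17): -5≡21 → V
O(14)−V(21): -7≡19 → T
G(6)−W(22): -16≡10 → K
I(8)−H(7): 1 → B
W(22)−Z(25): -3≡23 → X
R(17)−R(17): 0 → A
S(18)−V(21): -3≡23 → X
N(13)−W(22): -9≡17 → R
G(6)−H(7): -1≡25 → Z
F(5)−Z(25): -20≡6 → G
H(7)−R(17): -10≡16 → Q
I(8)−V(21): -13≡13 → N
V(21)−W(22): -1≡25 → Z
A(0)−H(7): -7≡19 → T

ZVTKBXAXRZGQNZT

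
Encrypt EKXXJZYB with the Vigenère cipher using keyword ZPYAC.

DZVXLYNZ

Repeat the key across the message: ZPYACZPY
E(4)+Z(25): 29≡3 → D
K(10)+P(15): 25 → Z
X(23)+Y(24): 47≡21 → V
X(23)+A(0): 23 → X
J(9)+C(2): 11 → L
Z(25)+Z(25): 50≡24 → Y
Y(24)+P(15): 39≡13 → N
B(1)+Y(24): 25 → Z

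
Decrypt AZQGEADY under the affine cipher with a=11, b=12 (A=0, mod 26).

The inverse of 11 mod 26 is 19, since 11·19=209≡1. Apply D(y)=19·(y−12) mod 26:
A(0): 19·(0−12)=-228≡6 → G
Z(25): 19·(25−12)=247≡13 → N
Q(16): 19·(16−12)=76≡24 → Y
G(6): 19·(6−12)=-114≡16 → Q
E(4): 19·(4−12)=-152≡4 → E
A(0): 19·(0−12)=-228≡6 → G
D(3): 19·(3−12)=-171≡11 → L
Y(24): 19·(24−12)=228≡20 → U

GNYQEGLU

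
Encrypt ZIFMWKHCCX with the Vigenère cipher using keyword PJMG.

ORRSLTTIRG

Repeat the key across the message: PJMGPJMGPJ
Z(25)+P(15): 40≡14 → O
I(8)+J(9): 17 → R
F(5)+M(12): 17 → R
M(12)+G(6): 18 → S
W(22)+P(15): 37≡11 → L
K(10)+J(9): 19 → T
H(7)+M(12): 19 → T
C(2)+G(6): 8 → I
C(2)+P(15): 17 → R
X(23)+J(9): 32≡6 → G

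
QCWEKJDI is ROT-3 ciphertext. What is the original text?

Q(16): 16−3=13 → N
C(2): 2−3=-1≡25 → Z
W(22): 22−3=19 → T
E(4): 4−3=1 → B
K(10): 10−3=7 → H
J(9): 9−3=6 → G
D(3): 3−3=0 → A
I(8): 8−3=5 → F

NZTBHGAF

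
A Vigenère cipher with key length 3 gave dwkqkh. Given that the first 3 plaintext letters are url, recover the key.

Subtract each crib letter from the matching ciphertext letter (mod 26):
d(3)−u(20)=-17≡9 → j
w(22)−r(17)=5 → f
k(10)−l(11)=-1≡25 → z

jfz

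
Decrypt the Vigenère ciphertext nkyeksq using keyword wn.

Repeat the key across the ciphertext: wnwnwnw
n(13)−w(22): -9≡17 → r
k(10)−n(13): -3≡23 → x
y(24)−w(22): 2 → c
e(4)−n(13): -9≡17 → r
k(10)−w(22): -12≡14 → o
s(18)−n(13): 5 → f
q(16)−w(22): -6≡20 → u

rxcrofu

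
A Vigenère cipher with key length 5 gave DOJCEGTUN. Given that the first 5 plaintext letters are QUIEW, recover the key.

NUBYI

Subtract each crib letter from the matching ciphertext letter (mod 26):
D(3)−Q(16)=-13≡13 → N
O(14)−U(20)=-6≡20 → U
J(9)−I(8)=1 → B
C(2)−E(4)=-2≡24 → Y
E(4)−W(22)=-18≡8 → I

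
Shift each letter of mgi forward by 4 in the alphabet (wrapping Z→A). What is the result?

qkm

m(12): 12+4=16 → q
g(6): 6+4=10 → k
i(8): 8+4=12 → m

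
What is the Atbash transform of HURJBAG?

SFIQYZT

H(7) → S(18)
U(20) → F(5)
R(17) → I(8)
J(9) → Q(16)
B(1) → Y(24)
A(0) → Z(25)
G(6) → T(19)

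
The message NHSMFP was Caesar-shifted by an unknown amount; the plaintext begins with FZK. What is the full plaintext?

From the crib: N(13)−F(5)=8, so the shift is 8.
Subtract 8 from each ciphertext letter:
N(13): 13−8=5 → F
H(7): 7−8=-1≡25 → Z
S(18): 18−8=10 → K
M(12): 12−8=4 → E
F(5): 5−8=-3≡23 → X
P(15): 15−8=7 → H

FZKEXH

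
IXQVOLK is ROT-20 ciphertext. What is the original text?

ODWBURQ

I(8): 8−20=-12≡14 → O
X(23): 23−20=3 → D
Q(16): 16−20=-4≡22 → W
V(21): 21−20=1 → B
O(14): 14−20=-6≡20 → U
L(11): 11−20=-9≡17 → R
K(10): 10−20=-10≡16 → Q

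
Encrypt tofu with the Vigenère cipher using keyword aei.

Repeat the key across the message: aeia
t(19)+a(0): 19 → t
o(14)+e(4): 18 → s
f(5)+i(8): 13 → n
u(20)+a(0): 20 → u

tsnu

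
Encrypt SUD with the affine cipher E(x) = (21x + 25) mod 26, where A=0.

S(18): 21·18+25=403≡13 → N
U(20): 21·20+25=445≡3 → D
D(3): 21·3+25=88≡10 → K

NDK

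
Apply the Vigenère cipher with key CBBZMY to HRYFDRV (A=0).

Repeat the key across the message: CBBZMYC
H(7)+C(2): 9 → J
R(17)+B(1): 18 → S
Y(24)+B(1): 25 → Z
F(5)+Z(25): 30≡4 → E
D(3)+M(12): 15 → P
R(17)+Y(24): 41≡15 → P
V(21)+C(2): 23 → X

JSZEPPX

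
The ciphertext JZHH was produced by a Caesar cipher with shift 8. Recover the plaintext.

J(9): 9−8=1 → B
Z(25): 25−8=17 → R
H(7): 7−8=-1≡25 → Z
H(7): 7−8=-1≡25 → Z

BRZZ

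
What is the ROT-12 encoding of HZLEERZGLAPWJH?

TLXQQDLSXMBIVT

H(7): 7+12=19 → T
Z(25): 25+12=37≡11 → L
L(11): 11+12=23 → X
E(4): 4+12=16 → Q
E(4): 4+12=16 → Q
R(17): 17+12=29≡3 → D
Z(25): 25+12=37≡11 → L
G(6): 6+12=18 → S
L(11): 11+12=23 → X
A(0): 0+12=12 → M
P(15): 15+12=27≡1 → B
W(22): 22+12=34≡8 → I
J(9): 9+12=21 → V
H(7): 7+12=19 → T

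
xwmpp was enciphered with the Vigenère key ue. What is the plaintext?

Repeat the key across the ciphertext: ueueu
x(23)−u(20): 3 → d
w(22)−e(4): 18 → s
m(12)−u(20): -8≡18 → s
p(15)−e(4): 11 → l
p(15)−u(20): -5≡21 → v

dsslv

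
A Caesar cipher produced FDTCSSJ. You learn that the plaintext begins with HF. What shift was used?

24

From the crib: F(5)−H(7)=-2≡24, so the shift is 24.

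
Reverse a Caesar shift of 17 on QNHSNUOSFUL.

ZWQBWDXBODU

Q(16): 16−17=-1≡25 → Z
N(13): 13−17=-4≡22 → W
H(7): 7−17=-10≡16 → Q
S(18): 18−17=1 → B
N(13): 13−17=-4≡22 → W
U(20): 20−17=3 → D
O(14): 14−17=-3≡23 → X
S(18): 18−17=1 → B
F(5): 5−17=-12≡14 → O
U(20): 20−17=3 → D
L(11): 11−17=-6≡20 → U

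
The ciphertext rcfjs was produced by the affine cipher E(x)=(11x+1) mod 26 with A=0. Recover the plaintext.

stywl

The inverse of 11 mod 26 is 19, since 11·19=209≡1. Apply D(y)=19·(y−1) mod 26:
r(17): 19·(17−1)=304≡18 → s
c(2): 19·(2−1)=19 → t
f(5): 19·(5−1)=76≡24 → y
j(9): 19·(9−1)=152≡22 → w
s(18): 19·(18−1)=323≡11 → l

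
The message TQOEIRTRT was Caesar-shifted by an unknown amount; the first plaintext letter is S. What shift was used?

1

From the crib: T(19)−S(18)=1, so the shift is 1.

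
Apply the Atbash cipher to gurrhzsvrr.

tfiisaheii

g(6) → t(19)
u(20) → f(5)
r(17) → i(8)
r(17) → i(8)
h(7) → s(18)
z(25) → a(0)
s(18) → h(7)
v(21) → e(4)
r(17) → i(8)
r(17) → i(8)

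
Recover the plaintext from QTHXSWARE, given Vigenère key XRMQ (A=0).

TCVHVFOBH

Repeat the key across the ciphertext: XRMQXRMQX
Q(16)−X(23): -7≡19 → T
T(19)−R(17): 2 → C
H(7)−M(12): -5≡21 → V
X(23)−Q(16): 7 → H
S(18)−X(23): -5≡21 → V
W(22)−R(17): 5 → F
A(0)−M(12): -12≡14 → O
R(17)−Q(16): 1 → B
E(4)−X(23): -19≡7 → H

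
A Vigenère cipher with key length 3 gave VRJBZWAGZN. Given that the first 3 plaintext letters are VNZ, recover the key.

AEK

Subtract each crib letter from the matching ciphertext letter (mod 26):
V(21)−V(21)=0 → A
R(17)−N(13)=4 → E
J(9)−Z(25)=-16≡10 → K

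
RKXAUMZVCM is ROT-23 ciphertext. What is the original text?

R(17): 17−23=-6≡20 → U
K(10): 10−23=-13≡13 → N
X(23): 23−23=0 → A
A(0): 0−23=-23≡3 → D
U(20): 20−23=-3≡23 → X
M(12): 12−23=-11≡15 → P
Z(25): 25−23=2 → C
V(21): 21−23=-2≡24 → Y
C(2): 2−23=-21≡5 → F
M(12): 12−23=-11≡15 → P

UNADXPCYFP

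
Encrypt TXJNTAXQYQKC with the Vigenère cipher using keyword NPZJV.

GMIWONMPHLXR

Repeat the key across the message: NPZJVNPZJVNP
T(19)+N(13): 32≡6 → G
X(23)+P(15): 38≡12 → M
J(9)+Z(25): 34≡8 → I
N(13)+J(9): 22 → W
T(19)+V(21): 40≡14 → O
A(0)+N(13): 13 → N
X(23)+P(15): 38≡12 → M
Q(16)+Z(25): 41≡15 → P
Y(24)+J(9): 33≡7 → H
Q(16)+V(21): 37≡11 → L
K(10)+N(13): 23 → X
C(2)+P(15): 17 → R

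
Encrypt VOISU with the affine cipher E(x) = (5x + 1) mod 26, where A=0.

V(21): 5·21+1=106≡2 → C
O(14): 5·14+1=71≡19 → T
I(8): 5·8+1=41≡15 → P
S(18): 5·18+1=91≡13 → N
U(20): 5·20+1=101≡23 → X

CTPNX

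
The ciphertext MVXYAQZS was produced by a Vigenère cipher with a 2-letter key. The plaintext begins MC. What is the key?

AT

Subtract each crib letter from the matching ciphertext letter (mod 26):
M(12)−M(12)=0 → A
V(21)−C(2)=19 → T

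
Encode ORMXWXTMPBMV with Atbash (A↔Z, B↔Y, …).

LINCDCGNKYNE

O(14) → L(11)
R(17) → I(8)
M(12) → N(13)
X(23) → C(2)
W(22) → D(3)
X(23) → C(2)
T(19) → G(6)
M(12) → N(13)
P(15) → K(10)
B(1) → Y(24)
M(12) → N(13)
V(21) → E(4)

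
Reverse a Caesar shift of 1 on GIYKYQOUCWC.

FHXJXPNTBVB

G(6): 6−1=5 → F
I(8): 8−1=7 → H
Y(24): 24−1=23 → X
K(10): 10−1=9 → J
Y(24): 24−1=23 → X
Q(16): 16−1=15 → P
O(14): 14−1=13 → N
U(20): 20−1=19 → T
C(2): 2−1=1 → B
W(22): 22−1=21 → V
C(2): 2−1=1 → B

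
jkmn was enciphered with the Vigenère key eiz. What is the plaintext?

fcnj

Repeat the key across the ciphertext: eize
j(9)−e(4): 5 → f
k(10)−i(8): 2 → c
m(12)−z(25): -13≡13 → n
n(13)−e(4): 9 → j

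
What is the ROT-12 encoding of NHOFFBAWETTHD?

N(13): 13+12=25 → Z
H(7): 7+12=19 → T
O(14): 14+12=26≡0 → A
F(5): 5+12=17 → R
F(5): 5+12=17 → R
B(1): 1+12=13 → N
A(0): 0+12=12 → M
W(22): 22+12=34≡8 → I
E(4): 4+12=16 → Q
T(19): 19+12=31≡5 → F
T(19): 19+12=31≡5 → F
H(7): 7+12=19 → T
D(3): 3+12=15 → P

ZTARRNMIQFFTP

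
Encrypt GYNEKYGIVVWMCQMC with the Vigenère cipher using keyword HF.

NDUJRDNNCADRJVTH

Repeat the key across the message: HFHFHFHFHFHFHFHF
G(6)+H(7): 13 → N
Y(24)+F(5): 29≡3 → D
N(13)+H(7): 20 → U
E(4)+F(5): 9 → J
K(10)+H(7): 17 → R
Y(24)+F(5): 29≡3 → D
G(6)+H(7): 13 → N
I(8)+F(5): 13 → N
V(21)+H(7): 28≡2 → C
V(21)+F(5): 26≡0 → A
W(22)+H(7): 29≡3 → D
M(12)+F(5): 17 → R
C(2)+H(7): 9 → J
Q(16)+F(5): 21 → V
M(12)+H(7): 19 → T
C(2)+F(5): 7 → H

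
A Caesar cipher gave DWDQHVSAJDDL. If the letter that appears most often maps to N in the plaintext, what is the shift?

16

The most frequent ciphertext letter is D (appears 4 times).
D is position 3; N is position 13.
Shift = -10≡16.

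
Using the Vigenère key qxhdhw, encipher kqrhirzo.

anykpnpl

Repeat the key across the message: qxhdhwqx
k(10)+q(16): 26≡0 → a
q(16)+x(23): 39≡13 → n
r(17)+h(7): 24 → y
h(7)+d(3): 10 → k
i(8)+h(7): 15 → p
r(17)+w(22): 39≡13 → n
z(25)+q(16): 41≡15 → p
o(14)+x(23): 37≡11 → l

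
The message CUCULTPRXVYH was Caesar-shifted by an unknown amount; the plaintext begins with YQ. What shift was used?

4

From the crib: C(2)−Y(24)=-22≡4, so the shift is 4.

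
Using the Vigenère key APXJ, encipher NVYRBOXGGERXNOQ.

Repeat the key across the message: APXJAPXJAPXJAPX
N(13)+A(0): 13 → N
V(21)+P(15): 36≡10 → K
Y(24)+X(23): 47≡21 → V
R(17)+J(9): 26≡0 → A
B(1)+A(0): 1 → B
O(14)+P(15): 29≡3 → D
X(23)+X(23): 46≡20 → U
G(6)+J(9): 15 → P
G(6)+A(0): 6 → G
E(4)+P(15): 19 → T
R(17)+X(23): 40≡14 → O
X(23)+J(9): 32≡6 → G
N(13)+A(0): 13 → N
O(14)+P(15): 29≡3 → D
Q(16)+X(23): 39≡13 → N

NKVABDUPGTOGNDN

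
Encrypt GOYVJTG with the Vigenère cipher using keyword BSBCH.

Repeat the key across the message: BSBCHBS
G(6)+B(1): 7 → H
O(14)+S(18): 32≡6 → G
Y(24)+B(1): 25 → Z
V(21)+C(2): 23 → X
J(9)+H(7): 16 → Q
T(19)+B(1): 20 → U
G(6)+S(18): 24 → Y

HGZXQUY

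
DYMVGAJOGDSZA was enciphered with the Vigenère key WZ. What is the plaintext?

HZQWKBNPKEWAE

Repeat the key across the ciphertext: WZWZWZWZWZWZW
D(3)−W(22): -19≡7 → H
Y(24)−Z(25): -1≡25 → Z
M(12)−W(22): -10≡16 → Q
V(21)−Z(25): -4≡22 → W
G(6)−W(22): -16≡10 → K
A(0)−Z(25): -25≡1 → B
J(9)−W(22): -13≡13 → N
O(14)−Z(25): -11≡15 → P
G(6)−W(22): -16≡10 → K
D(3)−Z(25): -22≡4 → E
S(18)−W(22): -4≡22 → W
Z(25)−Z(25): 0 → A
A(0)−W(22): -22≡4 → E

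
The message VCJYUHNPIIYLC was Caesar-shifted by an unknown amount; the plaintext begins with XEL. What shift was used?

24

From the crib: V(21)−X(23)=-2≡24, so the shift is 24.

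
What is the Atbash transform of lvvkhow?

l(11) → o(14)
v(21) → e(4)
v(21) → e(4)
k(10) → p(15)
h(7) → s(18)
o(14) → l(11)
w(22) → d(3)

oeepsld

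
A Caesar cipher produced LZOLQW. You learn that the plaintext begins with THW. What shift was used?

From the crib: L(11)−T(19)=-8≡18, so the shift is 18.

18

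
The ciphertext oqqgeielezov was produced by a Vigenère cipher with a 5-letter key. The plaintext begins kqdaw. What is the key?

eangi

Subtract each crib letter from the matching ciphertext letter (mod 26):
o(14)−k(10)=4 → e
q(16)−q(16)=0 → a
q(16)−d(3)=13 → n
g(6)−a(0)=6 → g
e(4)−w(22)=-18≡8 → i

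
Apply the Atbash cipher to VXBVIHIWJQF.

V(21) → E(4)
X(23) → C(2)
B(1) → Y(24)
V(21) → E(4)
I(8) → R(17)
H(7) → S(18)
I(8) → R(17)
W(22) → D(3)
J(9) → Q(16)
Q(16) → J(9)
F(5) → U(20)

ECYERSRDQJU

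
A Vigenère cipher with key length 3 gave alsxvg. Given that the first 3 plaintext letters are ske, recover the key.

Subtract each crib letter from the matching ciphertext letter (mod 26):
a(0)−s(18)=-18≡8 → i
l(11)−k(10)=1 → b
s(18)−e(4)=14 → o

ibo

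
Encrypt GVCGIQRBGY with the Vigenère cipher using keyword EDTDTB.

Repeat the key across the message: EDTDTBEDTD
G(6)+E(4): 10 → K
V(21)+D(3): 24 → Y
C(2)+T(19): 21 → V
G(6)+D(3): 9 → J
I(8)+T(19): 27≡1 → B
Q(16)+B(1): 17 → R
R(17)+E(4): 21 → V
B(1)+D(3): 4 → E
G(6)+T(19): 25 → Z
Y(24)+D(3): 27≡1 → B

KYVJBRVEZB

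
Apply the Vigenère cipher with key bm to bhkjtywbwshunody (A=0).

Repeat the key across the message: bmbmbmbmbmbmbmbm
b(1)+b(1): 2 → c
h(7)+m(12): 19 → t
k(10)+b(1): 11 → l
j(9)+m(12): 21 → v
t(19)+b(1): 20 → u
y(24)+m(12): 36≡10 → k
w(22)+b(1): 23 → x
b(1)+m(12): 13 → n
w(22)+b(1): 23 → x
s(18)+m(12): 30≡4 → e
h(7)+b(1): 8 → i
u(20)+m(12): 32≡6 → g
n(13)+b(1): 14 → o
o(14)+m(12): 26≡0 → a
d(3)+b(1): 4 → e
y(24)+m(12): 36≡10 → k

ctlvukxnxeigoaek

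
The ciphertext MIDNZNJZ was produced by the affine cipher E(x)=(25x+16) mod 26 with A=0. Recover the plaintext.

The inverse of 25 mod 26 is 25, since 25·25=625≡1. Apply D(y)=25·(y−16) mod 26:
M(12): 25·(12−16)=-100≡4 → E
I(8): 25·(8−16)=-200≡8 → I
D(3): 25·(3−16)=-325≡13 → N
N(13): 25·(13−16)=-75≡3 → D
Z(25): 25·(25−16)=225≡17 → R
N(13): 25·(13−16)=-75≡3 → D
J(9): 25·(9−16)=-175≡7 → H
Z(25): 25·(25−16)=225≡17 → R

EINDRDHR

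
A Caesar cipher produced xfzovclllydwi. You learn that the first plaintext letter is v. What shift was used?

2

From the crib: x(23)−v(21)=2, so the shift is 2.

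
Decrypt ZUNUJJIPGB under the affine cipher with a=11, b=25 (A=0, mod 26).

AJGJIIPSDM

The inverse of 11 mod 26 is 19, since 11·19=209≡1. Apply D(y)=19·(y−25) mod 26:
Z(25): 19·(25−25)=0 → A
U(20): 19·(20−25)=-95≡9 → J
N(13): 19·(13−25)=-228≡6 → G
U(20): 19·(20−25)=-95≡9 → J
J(9): 19·(9−25)=-304≡8 → I
J(9): 19·(9−25)=-304≡8 → I
I(8): 19·(8−25)=-323≡15 → P
P(15): 19·(15−25)=-190≡18 → S
G(6): 19·(6−25)=-361≡3 → D
B(1): 19·(1−25)=-456≡12 → M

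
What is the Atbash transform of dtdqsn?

wgwjhm

d(3) → w(22)
t(19) → g(6)
d(3) → w(22)
q(16) → j(9)
s(18) → h(7)
n(13) → m(12)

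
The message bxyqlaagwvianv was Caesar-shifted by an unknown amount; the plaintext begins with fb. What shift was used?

22

From the crib: b(1)−f(5)=-4≡22, so the shift is 22.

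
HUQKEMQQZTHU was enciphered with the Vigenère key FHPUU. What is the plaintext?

CNBQKHJBFZCN

Repeat the key across the ciphertext: FHPUUFHPUUFH
H(7)−F(5): 2 → C
U(20)−H(7): 13 → N
Q(16)−P(15): 1 → B
K(10)−U(20): -10≡16 → Q
E(4)−U(20): -16≡10 → K
M(12)−F(5): 7 → H
Q(16)−H(7): 9 → J
Q(16)−P(15): 1 → B
Z(25)−U(20): 5 → F
T(19)−U(20): -1≡25 → Z
H(7)−F(5): 2 → C
U(20)−H(7): 13 → N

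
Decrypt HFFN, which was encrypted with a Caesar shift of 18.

PNNV

H(7): 7−18=-11≡15 → P
F(5): 5−18=-13≡13 → N
F(5): 5−18=-13≡13 → N
N(13): 13−18=-5≡21 → V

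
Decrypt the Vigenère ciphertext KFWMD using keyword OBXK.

Repeat the key across the ciphertext: OBXKO
K(10)−O(14): -4≡22 → W
F(5)−B(1): 4 → E
W(22)−X(23): -1≡25 → Z
M(12)−K(10): 2 → C
D(3)−O(14): -11≡15 → P

WEZCP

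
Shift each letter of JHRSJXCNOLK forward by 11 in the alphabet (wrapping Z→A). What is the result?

J(9): 9+11=20 → U
H(7): 7+11=18 → S
R(17): 17+11=28≡2 → C
S(18): 18+11=29≡3 → D
J(9): 9+11=20 → U
X(23): 23+11=34≡8 → I
C(2): 2+11=13 → N
N(13): 13+11=24 → Y
O(14): 14+11=25 → Z
L(11): 11+11=22 → W
K(10): 10+11=21 → V

USCDUINYZWV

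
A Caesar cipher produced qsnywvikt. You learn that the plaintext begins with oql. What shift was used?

2

From the crib: q(16)−o(14)=2, so the shift is 2.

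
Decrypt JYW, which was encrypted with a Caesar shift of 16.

TIG

J(9): 9−16=-7≡19 → T
Y(24): 24−16=8 → I
W(22): 22−16=6 → G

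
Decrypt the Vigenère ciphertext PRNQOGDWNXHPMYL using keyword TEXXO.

WNQTANZZQJOLPBX

Repeat the key across the ciphertext: TEXXOTEXXOTEXXO
P(15)−T(19): -4≡22 → W
R(17)−E(4): 13 → N
N(13)−X(23): -10≡16 → Q
Q(16)−X(23): -7≡19 → T
O(14)−O(14): 0 → A
G(6)−T(19): -13≡13 → N
D(3)−E(4): -1≡25 → Z
W(22)−X(23): -1≡25 → Z
N(13)−X(23): -10≡16 → Q
X(23)−O(14): 9 → J
H(7)−T(19): -12≡14 → O
P(15)−E(4): 11 → L
M(12)−X(23): -11≡15 → P
Y(24)−X(23): 1 → B
L(11)−O(14): -3≡23 → X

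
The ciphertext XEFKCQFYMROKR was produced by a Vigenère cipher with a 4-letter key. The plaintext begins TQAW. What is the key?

Subtract each crib letter from the matching ciphertext letter (mod 26):
X(23)−T(19)=4 → E
E(4)−Q(16)=-12≡14 → O
F(5)−A(0)=5 → F
K(10)−W(22)=-12≡14 → O

EOFO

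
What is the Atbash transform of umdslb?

fnwhoy

u(20) → f(5)
m(12) → n(13)
d(3) → w(22)
s(18) → h(7)
l(11) → o(14)
b(1) → y(24)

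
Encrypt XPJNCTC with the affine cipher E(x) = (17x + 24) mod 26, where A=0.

X(23): 17·23+24=415≡25 → Z
P(15): 17·15+24=279≡19 → T
J(9): 17·9+24=177≡21 → V
N(13): 17·13+24=245≡11 → L
C(2): 17·2+24=58≡6 → G
T(19): 17·19+24=347≡9 → J
C(2): 17·2+24=58≡6 → G

ZTVLGJG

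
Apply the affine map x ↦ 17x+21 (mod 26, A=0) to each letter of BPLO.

MQAZ

B(1): 17·1+21=38≡12 → M
P(15): 17·15+21=276≡16 → Q
L(11): 17·11+21=208≡0 → A
O(14): 17·14+21=259≡25 → Z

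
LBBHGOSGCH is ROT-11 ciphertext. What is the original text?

L(11): 11−11=0 → A
B(1): 1−11=-10≡16 → Q
B(1): 1−11=-10≡16 → Q
H(7): 7−11=-4≡22 → W
G(6): 6−11=-5≡21 → V
O(14): 14−11=3 → D
S(18): 18−11=7 → H
G(6): 6−11=-5≡21 → V
C(2): 2−11=-9≡17 → R
H(7): 7−11=-4≡22 → W

AQQWVDHVRW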